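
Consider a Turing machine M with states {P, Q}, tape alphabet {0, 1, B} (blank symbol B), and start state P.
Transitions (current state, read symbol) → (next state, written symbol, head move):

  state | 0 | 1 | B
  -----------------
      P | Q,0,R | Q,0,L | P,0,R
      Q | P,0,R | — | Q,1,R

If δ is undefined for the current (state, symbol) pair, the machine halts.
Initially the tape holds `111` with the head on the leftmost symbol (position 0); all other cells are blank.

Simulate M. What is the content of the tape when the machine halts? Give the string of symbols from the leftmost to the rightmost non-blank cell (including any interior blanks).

state=P head=0 tape=B[1]11   (P,1)→(Q,0,L)
state=Q head=-1 tape=[B]011   (Q,B)→(Q,1,R)
state=Q head=0 tape=1[0]11   (Q,0)→(P,0,R)
state=P head=1 tape=10[1]1   (P,1)→(Q,0,L)
state=Q head=0 tape=1[0]01   (Q,0)→(P,0,R)
state=P head=1 tape=10[0]1   (P,0)→(Q,0,R)
state=Q head=2 tape=100[1]
The non-blank tape span at halt is 1001.

1001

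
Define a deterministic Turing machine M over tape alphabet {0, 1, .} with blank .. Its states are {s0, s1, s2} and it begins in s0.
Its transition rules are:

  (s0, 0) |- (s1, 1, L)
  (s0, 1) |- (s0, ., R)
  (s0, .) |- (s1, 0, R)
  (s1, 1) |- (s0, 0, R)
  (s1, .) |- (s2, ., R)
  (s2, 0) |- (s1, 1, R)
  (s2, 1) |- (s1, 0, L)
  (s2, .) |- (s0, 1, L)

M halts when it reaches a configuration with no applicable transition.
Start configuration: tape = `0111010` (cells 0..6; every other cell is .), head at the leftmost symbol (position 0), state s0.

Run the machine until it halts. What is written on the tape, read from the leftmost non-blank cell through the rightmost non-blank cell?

state=s0 head=0 tape=.[0]111010   (s0,0)→(s1,1,L)
state=s1 head=-1 tape=[.]1111010   (s1,.)→(s2,.,R)
state=s2 head=0 tape=.[1]111010   (s2,1)→(s1,0,L)
state=s1 head=-1 tape=[.]0111010   (s1,.)→(s2,.,R)
state=s2 head=0 tape=.[0]111010   (s2,0)→(s1,1,R)
state=s1 head=1 tape=.1[1]11010   (s1,1)→(s0,0,R)
state=s0 head=2 tape=.10[1]1010   (s0,1)→(s0,.,R)
state=s0 head=3 tape=.10.[1]010   (s0,1)→(s0,.,R)
state=s0 head=4 tape=.10..[0]10   (s0,0)→(s1,1,L)
state=s1 head=3 tape=.10.[.]110   (s1,.)→(s2,.,R)
state=s2 head=4 tape=.10..[1]10   (s2,1)→(s1,0,L)
state=s1 head=3 tape=.10.[.]010   (s1,.)→(s2,.,R)
state=s2 head=4 tape=.10..[0]10   (s2,0)→(s1,1,R)
state=s1 head=5 tape=.10..1[1]0   (s1,1)→(s0,0,R)
state=s0 head=6 tape=.10..10[0]   (s0,0)→(s1,1,L)
state=s1 head=5 tape=.10..1[0]1
The non-blank tape span at halt is 10..101.

10..101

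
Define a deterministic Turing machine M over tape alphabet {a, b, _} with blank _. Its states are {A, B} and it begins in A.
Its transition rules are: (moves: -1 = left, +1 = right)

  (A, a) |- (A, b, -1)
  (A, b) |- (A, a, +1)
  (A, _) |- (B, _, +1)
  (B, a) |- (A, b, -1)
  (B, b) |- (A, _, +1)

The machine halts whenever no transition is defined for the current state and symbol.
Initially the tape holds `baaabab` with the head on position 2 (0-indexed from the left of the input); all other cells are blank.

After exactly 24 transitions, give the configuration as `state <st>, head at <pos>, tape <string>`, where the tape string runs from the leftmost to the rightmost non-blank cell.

A | _ba[a]abab   read a → write b, move -1, go to A
A | _b[a]babab   read a → write b, move -1, go to A
A | _[b]bbabab   read b → write a, move +1, go to A
A | _a[b]babab   read b → write a, move +1, go to A
A | _aa[b]abab   read b → write a, move +1, go to A
A | _aaa[a]bab   read a → write b, move -1, go to A
A | _aa[a]bbab   read a → write b, move -1, go to A
A | _a[a]bbbab   read a → write b, move -1, go to A
A | _[a]bbbbab   read a → write b, move -1, go to A
A | [_]bbbbbab   read _ → write _, move +1, go to B
B | _[b]bbbbab   read b → write _, move +1, go to A
A | __[b]bbbab   read b → write a, move +1, go to A
A | __a[b]bbab   read b → write a, move +1, go to A
A | __aa[b]bab   read b → write a, move +1, go to A
A | __aaa[b]ab   read b → write a, move +1, go to A
A | __aaaa[a]b   read a → write b, move -1, go to A
A | __aaa[a]bb   read a → write b, move -1, go to A
A | __aa[a]bbb   read a → write b, move -1, go to A
A | __a[a]bbbb   read a → write b, move -1, go to A
A | __[a]bbbbb   read a → write b, move -1, go to A
A | _[_]bbbbbb   read _ → write _, move +1, go to B
B | __[b]bbbbb   read b → write _, move +1, go to A
A | ___[b]bbbb   read b → write a, move +1, go to A
A | ___a[b]bbb   read b → write a, move +1, go to A
A | ___aa[b]bb
After 24 steps: state A, head at 4, tape aabbb.

state A, head at 4, tape aabbb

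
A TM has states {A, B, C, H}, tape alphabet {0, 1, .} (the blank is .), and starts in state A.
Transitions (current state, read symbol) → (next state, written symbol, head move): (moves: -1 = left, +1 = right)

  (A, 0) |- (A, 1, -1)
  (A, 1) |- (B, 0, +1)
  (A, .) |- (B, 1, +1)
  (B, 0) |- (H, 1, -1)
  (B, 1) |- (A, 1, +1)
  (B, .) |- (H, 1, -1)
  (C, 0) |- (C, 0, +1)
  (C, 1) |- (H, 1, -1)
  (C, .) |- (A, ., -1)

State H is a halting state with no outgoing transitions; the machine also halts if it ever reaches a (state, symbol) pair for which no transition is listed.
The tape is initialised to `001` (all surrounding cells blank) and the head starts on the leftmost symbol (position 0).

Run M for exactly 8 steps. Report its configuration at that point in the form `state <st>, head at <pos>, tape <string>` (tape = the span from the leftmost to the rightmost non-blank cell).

A | .[0]01.   read 0 → write 1, move -1, go to A
A | [.]101.   read . → write 1, move +1, go to B
B | 1[1]01.   read 1 → write 1, move +1, go to A
A | 11[0]1.   read 0 → write 1, move -1, go to A
A | 1[1]11.   read 1 → write 0, move +1, go to B
B | 10[1]1.   read 1 → write 1, move +1, go to A
A | 101[1].   read 1 → write 0, move +1, go to B
B | 1010[.]   read . → write 1, move -1, go to H
H | 101[0]1
After 8 steps: state H, head at 2, tape 10101.

state H, head at 2, tape 10101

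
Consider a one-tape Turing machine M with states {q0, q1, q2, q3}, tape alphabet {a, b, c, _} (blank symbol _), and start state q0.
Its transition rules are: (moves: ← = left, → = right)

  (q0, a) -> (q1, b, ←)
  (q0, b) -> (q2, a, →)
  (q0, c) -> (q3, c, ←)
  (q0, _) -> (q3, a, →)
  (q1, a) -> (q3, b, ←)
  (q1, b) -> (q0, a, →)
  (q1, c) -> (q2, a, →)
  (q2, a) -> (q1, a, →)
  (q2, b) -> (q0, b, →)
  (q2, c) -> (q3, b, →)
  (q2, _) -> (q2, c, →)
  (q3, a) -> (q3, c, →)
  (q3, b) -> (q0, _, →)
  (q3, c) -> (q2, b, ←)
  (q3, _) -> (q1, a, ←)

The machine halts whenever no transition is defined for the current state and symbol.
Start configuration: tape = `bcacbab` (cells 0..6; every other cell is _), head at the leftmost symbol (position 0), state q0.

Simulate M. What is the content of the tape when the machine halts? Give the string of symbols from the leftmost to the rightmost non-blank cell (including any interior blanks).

state=q0 head=0 tape=[b]cacbab__   (q0,b)→(q2,a,→)
state=q2 head=1 tape=a[c]acbab__   (q2,c)→(q3,b,→)
state=q3 head=2 tape=ab[a]cbab__   (q3,a)→(q3,c,→)
state=q3 head=3 tape=abc[c]bab__   (q3,c)→(q2,b,←)
state=q2 head=2 tape=ab[c]bbab__   (q2,c)→(q3,b,→)
state=q3 head=3 tape=abb[b]bab__   (q3,b)→(q0,_,→)
state=q0 head=4 tape=abb_[b]ab__   (q0,b)→(q2,a,→)
state=q2 head=5 tape=abb_a[a]b__   (q2,a)→(q1,a,→)
state=q1 head=6 tape=abb_aa[b]__   (q1,b)→(q0,a,→)
state=q0 head=7 tape=abb_aaa[_]_   (q0,_)→(q3,a,→)
state=q3 head=8 tape=abb_aaaa[_]   (q3,_)→(q1,a,←)
state=q1 head=7 tape=abb_aaa[a]a   (q1,a)→(q3,b,←)
state=q3 head=6 tape=abb_aa[a]ba   (q3,a)→(q3,c,→)
state=q3 head=7 tape=abb_aac[b]a   (q3,b)→(q0,_,→)
state=q0 head=8 tape=abb_aac_[a]   (q0,a)→(q1,b,←)
state=q1 head=7 tape=abb_aac[_]b
The non-blank tape span at halt is abb_aac_b.

abb_aac_b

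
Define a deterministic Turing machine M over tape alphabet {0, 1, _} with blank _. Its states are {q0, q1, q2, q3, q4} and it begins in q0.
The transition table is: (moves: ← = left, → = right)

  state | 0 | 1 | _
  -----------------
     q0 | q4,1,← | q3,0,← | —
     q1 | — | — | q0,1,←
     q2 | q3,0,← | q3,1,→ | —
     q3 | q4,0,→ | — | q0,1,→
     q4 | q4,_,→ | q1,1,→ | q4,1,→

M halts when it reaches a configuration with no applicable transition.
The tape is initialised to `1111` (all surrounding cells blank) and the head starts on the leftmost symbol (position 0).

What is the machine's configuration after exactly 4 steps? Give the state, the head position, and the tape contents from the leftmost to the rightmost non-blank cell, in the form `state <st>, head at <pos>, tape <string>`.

state=q0 head=0 tape=_[1]111   (q0,1)→(q3,0,←)
state=q3 head=-1 tape=[_]0111   (q3,_)→(q0,1,→)
state=q0 head=0 tape=1[0]111   (q0,0)→(q4,1,←)
state=q4 head=-1 tape=[1]1111   (q4,1)→(q1,1,→)
state=q1 head=0 tape=1[1]111
After 4 steps: state q1, head at 0, tape 11111.

state q1, head at 0, tape 11111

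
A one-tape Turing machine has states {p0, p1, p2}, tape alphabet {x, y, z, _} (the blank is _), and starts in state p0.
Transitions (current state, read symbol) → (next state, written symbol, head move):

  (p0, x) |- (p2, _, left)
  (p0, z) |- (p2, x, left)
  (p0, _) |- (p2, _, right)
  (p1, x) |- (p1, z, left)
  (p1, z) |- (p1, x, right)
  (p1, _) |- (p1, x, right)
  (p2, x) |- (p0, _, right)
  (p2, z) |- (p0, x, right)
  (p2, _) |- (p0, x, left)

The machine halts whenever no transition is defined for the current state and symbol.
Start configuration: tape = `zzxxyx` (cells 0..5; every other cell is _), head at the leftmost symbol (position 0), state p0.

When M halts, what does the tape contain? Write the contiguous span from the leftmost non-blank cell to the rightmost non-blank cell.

yx

p0 | __[z]zxxyx   read z → write x, move left, go to p2
p2 | _[_]xzxxyx   read _ → write x, move left, go to p0
p0 | [_]xxzxxyx   read _ → write _, move right, go to p2
p2 | _[x]xzxxyx   read x → write _, move right, go to p0
p0 | __[x]zxxyx   read x → write _, move left, go to p2
p2 | _[_]_zxxyx   read _ → write x, move left, go to p0
p0 | [_]x_zxxyx   read _ → write _, move right, go to p2
p2 | _[x]_zxxyx   read x → write _, move right, go to p0
p0 | __[_]zxxyx   read _ → write _, move right, go to p2
p2 | ___[z]xxyx   read z → write x, move right, go to p0
p0 | ___x[x]xyx   read x → write _, move left, go to p2
p2 | ___[x]_xyx   read x → write _, move right, go to p0
p0 | ____[_]xyx   read _ → write _, move right, go to p2
p2 | _____[x]yx   read x → write _, move right, go to p0
p0 | ______[y]x
The non-blank tape span at halt is yx.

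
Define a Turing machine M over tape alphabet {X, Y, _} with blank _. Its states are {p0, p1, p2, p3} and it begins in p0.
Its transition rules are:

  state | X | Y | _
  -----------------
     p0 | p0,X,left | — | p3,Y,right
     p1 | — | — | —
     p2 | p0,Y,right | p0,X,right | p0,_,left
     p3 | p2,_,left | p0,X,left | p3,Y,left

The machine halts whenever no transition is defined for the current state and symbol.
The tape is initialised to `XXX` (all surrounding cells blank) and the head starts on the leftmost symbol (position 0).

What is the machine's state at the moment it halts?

p0 | __[X]XX_   read X → write X, move left, go to p0
p0 | _[_]XXX_   read _ → write Y, move right, go to p3
p3 | _Y[X]XX_   read X → write _, move left, go to p2
p2 | _[Y]_XX_   read Y → write X, move right, go to p0
p0 | _X[_]XX_   read _ → write Y, move right, go to p3
p3 | _XY[X]X_   read X → write _, move left, go to p2
p2 | _X[Y]_X_   read Y → write X, move right, go to p0
p0 | _XX[_]X_   read _ → write Y, move right, go to p3
p3 | _XXY[X]_   read X → write _, move left, go to p2
p2 | _XX[Y]__   read Y → write X, move right, go to p0
p0 | _XXX[_]_   read _ → write Y, move right, go to p3
p3 | _XXXY[_]   read _ → write Y, move left, go to p3
p3 | _XXX[Y]Y   read Y → write X, move left, go to p0
p0 | _XX[X]XY   read X → write X, move left, go to p0
p0 | _X[X]XXY   read X → write X, move left, go to p0
p0 | _[X]XXXY   read X → write X, move left, go to p0
p0 | [_]XXXXY   read _ → write Y, move right, go to p3
p3 | Y[X]XXXY   read X → write _, move left, go to p2
p2 | [Y]_XXXY   read Y → write X, move right, go to p0
p0 | X[_]XXXY   read _ → write Y, move right, go to p3
p3 | XY[X]XXY   read X → write _, move left, go to p2
p2 | X[Y]_XXY   read Y → write X, move right, go to p0
p0 | XX[_]XXY   read _ → write Y, move right, go to p3
p3 | XXY[X]XY   read X → write _, move left, go to p2
p2 | XX[Y]_XY   read Y → write X, move right, go to p0
p0 | XXX[_]XY   read _ → write Y, move right, go to p3
p3 | XXXY[X]Y   read X → write _, move left, go to p2
p2 | XXX[Y]_Y   read Y → write X, move right, go to p0
p0 | XXXX[_]Y   read _ → write Y, move right, go to p3
p3 | XXXXY[Y]   read Y → write X, move left, go to p0
p0 | XXXX[Y]X
No transition is defined for (p0, Y); M halts in state p0.

p0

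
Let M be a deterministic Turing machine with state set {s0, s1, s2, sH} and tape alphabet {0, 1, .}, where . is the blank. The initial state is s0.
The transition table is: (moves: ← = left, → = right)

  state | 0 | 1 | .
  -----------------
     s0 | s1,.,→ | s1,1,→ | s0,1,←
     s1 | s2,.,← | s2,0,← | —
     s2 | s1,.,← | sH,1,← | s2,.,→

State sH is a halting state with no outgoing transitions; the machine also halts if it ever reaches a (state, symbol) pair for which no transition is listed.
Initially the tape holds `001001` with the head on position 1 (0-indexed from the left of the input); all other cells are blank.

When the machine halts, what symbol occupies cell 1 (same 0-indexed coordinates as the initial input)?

state=s0 head=1 tape=0[0]1001   (s0,0)→(s1,.,→)
state=s1 head=2 tape=0.[1]001   (s1,1)→(s2,0,←)
state=s2 head=1 tape=0[.]0001   (s2,.)→(s2,.,→)
state=s2 head=2 tape=0.[0]001   (s2,0)→(s1,.,←)
state=s1 head=1 tape=0[.].001
Cell 1 holds . when M halts.

.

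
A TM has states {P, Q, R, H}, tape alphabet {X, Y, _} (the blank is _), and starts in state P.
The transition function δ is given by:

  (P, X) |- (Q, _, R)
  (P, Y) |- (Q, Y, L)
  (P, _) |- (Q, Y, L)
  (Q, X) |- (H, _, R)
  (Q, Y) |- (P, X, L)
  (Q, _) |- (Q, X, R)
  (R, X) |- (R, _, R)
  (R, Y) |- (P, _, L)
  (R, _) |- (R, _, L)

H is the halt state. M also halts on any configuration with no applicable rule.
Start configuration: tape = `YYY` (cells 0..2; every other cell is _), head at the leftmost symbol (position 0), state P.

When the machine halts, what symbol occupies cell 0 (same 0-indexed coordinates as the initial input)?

P | _[Y]YY   read Y → write Y, move L, go to Q
Q | [_]YYY   read _ → write X, move R, go to Q
Q | X[Y]YY   read Y → write X, move L, go to P
P | [X]XYY   read X → write _, move R, go to Q
Q | _[X]YY   read X → write _, move R, go to H
H | __[Y]Y
Cell 0 holds _ when M halts.

_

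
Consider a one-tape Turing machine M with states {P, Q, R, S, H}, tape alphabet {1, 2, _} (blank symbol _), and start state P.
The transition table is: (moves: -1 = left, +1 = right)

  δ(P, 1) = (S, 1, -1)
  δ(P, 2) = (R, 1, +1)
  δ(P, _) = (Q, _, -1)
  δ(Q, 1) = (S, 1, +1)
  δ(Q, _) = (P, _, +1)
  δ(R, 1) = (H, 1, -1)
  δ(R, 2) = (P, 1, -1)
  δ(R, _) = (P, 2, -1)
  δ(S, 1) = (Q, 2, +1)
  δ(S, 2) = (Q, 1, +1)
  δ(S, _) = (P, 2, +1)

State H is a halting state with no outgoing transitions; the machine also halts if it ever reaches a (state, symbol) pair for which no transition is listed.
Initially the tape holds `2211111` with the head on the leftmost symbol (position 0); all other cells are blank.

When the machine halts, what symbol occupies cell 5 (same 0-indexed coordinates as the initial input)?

2

P | _[2]211111__   read 2 → write 1, move +1, go to R
R | _1[2]11111__   read 2 → write 1, move -1, go to P
P | _[1]111111__   read 1 → write 1, move -1, go to S
S | [_]1111111__   read _ → write 2, move +1, go to P
P | 2[1]111111__   read 1 → write 1, move -1, go to S
S | [2]1111111__   read 2 → write 1, move +1, go to Q
Q | 1[1]111111__   read 1 → write 1, move +1, go to S
S | 11[1]11111__   read 1 → write 2, move +1, go to Q
Q | 112[1]1111__   read 1 → write 1, move +1, go to S
S | 1121[1]111__   read 1 → write 2, move +1, go to Q
Q | 11212[1]11__   read 1 → write 1, move +1, go to S
S | 112121[1]1__   read 1 → write 2, move +1, go to Q
Q | 1121212[1]__   read 1 → write 1, move +1, go to S
S | 11212121[_]_   read _ → write 2, move +1, go to P
P | 112121212[_]   read _ → write _, move -1, go to Q
Q | 11212121[2]_
Cell 5 holds 2 when M halts.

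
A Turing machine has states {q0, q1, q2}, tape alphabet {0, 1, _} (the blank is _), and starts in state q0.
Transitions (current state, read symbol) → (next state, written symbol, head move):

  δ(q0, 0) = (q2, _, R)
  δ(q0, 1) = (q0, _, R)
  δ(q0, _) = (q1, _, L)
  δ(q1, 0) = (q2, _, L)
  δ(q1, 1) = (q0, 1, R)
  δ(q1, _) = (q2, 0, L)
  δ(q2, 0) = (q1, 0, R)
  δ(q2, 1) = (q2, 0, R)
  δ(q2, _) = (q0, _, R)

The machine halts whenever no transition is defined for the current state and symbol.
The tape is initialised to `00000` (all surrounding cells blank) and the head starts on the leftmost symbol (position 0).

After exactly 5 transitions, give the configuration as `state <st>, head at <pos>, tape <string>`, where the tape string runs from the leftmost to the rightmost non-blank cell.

state=q0 head=0 tape=[0]0000   (q0,0)→(q2,_,R)
state=q2 head=1 tape=_[0]000   (q2,0)→(q1,0,R)
state=q1 head=2 tape=_0[0]00   (q1,0)→(q2,_,L)
state=q2 head=1 tape=_[0]_00   (q2,0)→(q1,0,R)
state=q1 head=2 tape=_0[_]00   (q1,_)→(q2,0,L)
state=q2 head=1 tape=_[0]000
After 5 steps: state q2, head at 1, tape 0000.

state q2, head at 1, tape 0000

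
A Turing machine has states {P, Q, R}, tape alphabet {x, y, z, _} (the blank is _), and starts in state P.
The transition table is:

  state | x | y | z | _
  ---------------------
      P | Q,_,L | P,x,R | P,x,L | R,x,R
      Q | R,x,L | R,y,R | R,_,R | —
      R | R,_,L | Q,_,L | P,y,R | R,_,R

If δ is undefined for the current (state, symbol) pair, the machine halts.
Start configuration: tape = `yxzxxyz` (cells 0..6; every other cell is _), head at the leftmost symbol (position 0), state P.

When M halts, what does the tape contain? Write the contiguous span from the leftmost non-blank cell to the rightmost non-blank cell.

state=P head=0 tape=_[y]xzxxyz   (P,y)→(P,x,R)
state=P head=1 tape=_x[x]zxxyz   (P,x)→(Q,_,L)
state=Q head=0 tape=_[x]_zxxyz   (Q,x)→(R,x,L)
state=R head=-1 tape=[_]x_zxxyz   (R,_)→(R,_,R)
state=R head=0 tape=_[x]_zxxyz   (R,x)→(R,_,L)
state=R head=-1 tape=[_]__zxxyz   (R,_)→(R,_,R)
state=R head=0 tape=_[_]_zxxyz   (R,_)→(R,_,R)
state=R head=1 tape=__[_]zxxyz   (R,_)→(R,_,R)
state=R head=2 tape=___[z]xxyz   (R,z)→(P,y,R)
state=P head=3 tape=___y[x]xyz   (P,x)→(Q,_,L)
state=Q head=2 tape=___[y]_xyz   (Q,y)→(R,y,R)
state=R head=3 tape=___y[_]xyz   (R,_)→(R,_,R)
state=R head=4 tape=___y_[x]yz   (R,x)→(R,_,L)
state=R head=3 tape=___y[_]_yz   (R,_)→(R,_,R)
state=R head=4 tape=___y_[_]yz   (R,_)→(R,_,R)
state=R head=5 tape=___y__[y]z   (R,y)→(Q,_,L)
state=Q head=4 tape=___y_[_]_z
The non-blank tape span at halt is y___z.

y___z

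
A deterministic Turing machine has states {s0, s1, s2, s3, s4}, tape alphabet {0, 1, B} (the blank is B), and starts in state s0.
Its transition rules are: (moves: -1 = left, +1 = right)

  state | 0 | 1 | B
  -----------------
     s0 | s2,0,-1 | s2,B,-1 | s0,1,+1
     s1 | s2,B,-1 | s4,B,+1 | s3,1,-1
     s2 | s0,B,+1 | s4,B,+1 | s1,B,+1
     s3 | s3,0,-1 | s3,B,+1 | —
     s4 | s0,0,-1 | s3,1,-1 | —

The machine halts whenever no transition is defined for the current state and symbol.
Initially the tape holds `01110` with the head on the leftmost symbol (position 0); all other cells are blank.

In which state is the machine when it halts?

s0 | B[0]1110   read 0 → write 0, move -1, go to s2
s2 | [B]01110   read B → write B, move +1, go to s1
s1 | B[0]1110   read 0 → write B, move -1, go to s2
s2 | [B]B1110   read B → write B, move +1, go to s1
s1 | B[B]1110   read B → write 1, move -1, go to s3
s3 | [B]11110
No transition is defined for (s3, B); M halts in state s3.

s3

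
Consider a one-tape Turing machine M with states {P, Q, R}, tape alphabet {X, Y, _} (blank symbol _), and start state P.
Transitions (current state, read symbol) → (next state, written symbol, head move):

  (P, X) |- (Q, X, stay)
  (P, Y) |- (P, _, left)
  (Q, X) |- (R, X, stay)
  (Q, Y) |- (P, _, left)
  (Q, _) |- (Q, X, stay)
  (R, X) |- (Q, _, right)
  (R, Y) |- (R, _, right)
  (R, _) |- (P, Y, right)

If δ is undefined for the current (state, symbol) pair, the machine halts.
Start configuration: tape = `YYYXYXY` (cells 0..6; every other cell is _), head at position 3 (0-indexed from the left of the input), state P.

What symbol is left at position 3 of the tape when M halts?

_

state=P head=3 tape=YYY[X]YXY   (P,X)→(Q,X,stay)
state=Q head=3 tape=YYY[X]YXY   (Q,X)→(R,X,stay)
state=R head=3 tape=YYY[X]YXY   (R,X)→(Q,_,right)
state=Q head=4 tape=YYY_[Y]XY   (Q,Y)→(P,_,left)
state=P head=3 tape=YYY[_]_XY
Cell 3 holds _ when M halts.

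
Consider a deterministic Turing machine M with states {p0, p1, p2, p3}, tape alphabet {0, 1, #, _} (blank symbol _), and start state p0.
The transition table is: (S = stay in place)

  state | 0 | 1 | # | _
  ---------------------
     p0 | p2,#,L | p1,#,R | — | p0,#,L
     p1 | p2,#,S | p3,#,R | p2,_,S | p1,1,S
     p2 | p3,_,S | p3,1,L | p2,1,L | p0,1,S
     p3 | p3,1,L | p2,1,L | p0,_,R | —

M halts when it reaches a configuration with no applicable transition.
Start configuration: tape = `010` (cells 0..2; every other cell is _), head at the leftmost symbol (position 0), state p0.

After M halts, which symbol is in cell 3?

p0 | _[0]10__   read 0 → write #, move L, go to p2
p2 | [_]#10__   read _ → write 1, move S, go to p0
p0 | [1]#10__   read 1 → write #, move R, go to p1
p1 | #[#]10__   read # → write _, move S, go to p2
p2 | #[_]10__   read _ → write 1, move S, go to p0
p0 | #[1]10__   read 1 → write #, move R, go to p1
p1 | ##[1]0__   read 1 → write #, move R, go to p3
p3 | ###[0]__   read 0 → write 1, move L, go to p3
p3 | ##[#]1__   read # → write _, move R, go to p0
p0 | ##_[1]__   read 1 → write #, move R, go to p1
p1 | ##_#[_]_   read _ → write 1, move S, go to p1
p1 | ##_#[1]_   read 1 → write #, move R, go to p3
p3 | ##_##[_]
Cell 3 holds # when M halts.

#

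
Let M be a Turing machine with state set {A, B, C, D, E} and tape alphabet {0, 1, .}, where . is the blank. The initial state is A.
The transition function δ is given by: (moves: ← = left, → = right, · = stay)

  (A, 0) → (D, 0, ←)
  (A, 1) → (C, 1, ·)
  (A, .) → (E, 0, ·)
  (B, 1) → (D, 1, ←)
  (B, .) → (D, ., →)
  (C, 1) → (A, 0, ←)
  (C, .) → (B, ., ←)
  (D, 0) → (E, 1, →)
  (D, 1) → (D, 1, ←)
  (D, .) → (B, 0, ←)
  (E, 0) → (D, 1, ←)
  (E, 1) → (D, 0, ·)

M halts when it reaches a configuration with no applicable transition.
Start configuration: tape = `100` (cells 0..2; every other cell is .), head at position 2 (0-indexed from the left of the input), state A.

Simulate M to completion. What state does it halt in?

A | ..10[0].   read 0 → write 0, move ←, go to D
D | ..1[0]0.   read 0 → write 1, move →, go to E
E | ..11[0].   read 0 → write 1, move ←, go to D
D | ..1[1]1.   read 1 → write 1, move ←, go to D
D | ..[1]11.   read 1 → write 1, move ←, go to D
D | .[.]111.   read . → write 0, move ←, go to B
B | [.]0111.   read . → write ., move →, go to D
D | .[0]111.   read 0 → write 1, move →, go to E
E | .1[1]11.   read 1 → write 0, move ·, go to D
D | .1[0]11.   read 0 → write 1, move →, go to E
E | .11[1]1.   read 1 → write 0, move ·, go to D
D | .11[0]1.   read 0 → write 1, move →, go to E
E | .111[1].   read 1 → write 0, move ·, go to D
D | .111[0].   read 0 → write 1, move →, go to E
E | .1111[.]
No transition is defined for (E, .); M halts in state E.

E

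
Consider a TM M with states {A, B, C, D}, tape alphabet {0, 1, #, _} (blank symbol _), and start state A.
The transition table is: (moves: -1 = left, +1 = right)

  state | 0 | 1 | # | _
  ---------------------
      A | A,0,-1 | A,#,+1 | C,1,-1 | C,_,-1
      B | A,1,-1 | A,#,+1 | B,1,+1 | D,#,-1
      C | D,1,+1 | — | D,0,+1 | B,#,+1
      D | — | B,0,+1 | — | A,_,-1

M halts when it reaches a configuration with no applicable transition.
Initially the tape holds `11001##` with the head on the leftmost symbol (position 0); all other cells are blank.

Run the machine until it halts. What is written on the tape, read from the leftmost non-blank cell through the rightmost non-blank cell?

state=A head=0 tape=__[1]1001##   (A,1)→(A,#,+1)
state=A head=1 tape=__#[1]001##   (A,1)→(A,#,+1)
state=A head=2 tape=__##[0]01##   (A,0)→(A,0,-1)
state=A head=1 tape=__#[#]001##   (A,#)→(C,1,-1)
state=C head=0 tape=__[#]1001##   (C,#)→(D,0,+1)
state=D head=1 tape=__0[1]001##   (D,1)→(B,0,+1)
state=B head=2 tape=__00[0]01##   (B,0)→(A,1,-1)
state=A head=1 tape=__0[0]101##   (A,0)→(A,0,-1)
state=A head=0 tape=__[0]0101##   (A,0)→(A,0,-1)
state=A head=-1 tape=_[_]00101##   (A,_)→(C,_,-1)
state=C head=-2 tape=[_]_00101##   (C,_)→(B,#,+1)
state=B head=-1 tape=#[_]00101##   (B,_)→(D,#,-1)
state=D head=-2 tape=[#]#00101##
The non-blank tape span at halt is ##00101##.

##00101##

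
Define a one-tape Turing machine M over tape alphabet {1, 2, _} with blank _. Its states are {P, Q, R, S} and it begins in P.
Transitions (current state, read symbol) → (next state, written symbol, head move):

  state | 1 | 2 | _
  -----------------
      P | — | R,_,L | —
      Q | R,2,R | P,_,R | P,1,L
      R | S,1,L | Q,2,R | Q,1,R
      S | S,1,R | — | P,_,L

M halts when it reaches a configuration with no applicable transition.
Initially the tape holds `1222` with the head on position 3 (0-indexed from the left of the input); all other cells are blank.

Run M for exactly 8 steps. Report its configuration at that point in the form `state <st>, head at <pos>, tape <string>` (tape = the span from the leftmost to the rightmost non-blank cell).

P | _122[2]   read 2 → write _, move L, go to R
R | _12[2]_   read 2 → write 2, move R, go to Q
Q | _122[_]   read _ → write 1, move L, go to P
P | _12[2]1   read 2 → write _, move L, go to R
R | _1[2]_1   read 2 → write 2, move R, go to Q
Q | _12[_]1   read _ → write 1, move L, go to P
P | _1[2]11   read 2 → write _, move L, go to R
R | _[1]_11   read 1 → write 1, move L, go to S
S | [_]1_11
After 8 steps: state S, head at -1, tape 1_11.

state S, head at -1, tape 1_11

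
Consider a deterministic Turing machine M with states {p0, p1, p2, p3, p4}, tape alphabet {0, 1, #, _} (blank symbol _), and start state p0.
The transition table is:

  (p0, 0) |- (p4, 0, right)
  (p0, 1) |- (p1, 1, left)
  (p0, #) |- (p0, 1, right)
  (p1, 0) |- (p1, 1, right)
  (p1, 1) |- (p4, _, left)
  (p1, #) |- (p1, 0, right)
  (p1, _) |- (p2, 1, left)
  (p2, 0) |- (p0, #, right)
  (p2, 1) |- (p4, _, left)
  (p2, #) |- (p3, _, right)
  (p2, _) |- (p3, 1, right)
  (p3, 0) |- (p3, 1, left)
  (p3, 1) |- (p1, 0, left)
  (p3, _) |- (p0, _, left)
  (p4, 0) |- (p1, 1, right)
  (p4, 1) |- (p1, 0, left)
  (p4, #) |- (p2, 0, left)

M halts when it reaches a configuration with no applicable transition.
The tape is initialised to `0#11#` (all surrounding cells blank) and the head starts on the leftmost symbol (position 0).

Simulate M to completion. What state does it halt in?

p4

state=p0 head=0 tape=____[0]#11#   (p0,0)→(p4,0,right)
state=p4 head=1 tape=____0[#]11#   (p4,#)→(p2,0,left)
state=p2 head=0 tape=____[0]011#   (p2,0)→(p0,#,right)
state=p0 head=1 tape=____#[0]11#   (p0,0)→(p4,0,right)
state=p4 head=2 tape=____#0[1]1#   (p4,1)→(p1,0,left)
state=p1 head=1 tape=____#[0]01#   (p1,0)→(p1,1,right)
state=p1 head=2 tape=____#1[0]1#   (p1,0)→(p1,1,right)
state=p1 head=3 tape=____#11[1]#   (p1,1)→(p4,_,left)
state=p4 head=2 tape=____#1[1]_#   (p4,1)→(p1,0,left)
state=p1 head=1 tape=____#[1]0_#   (p1,1)→(p4,_,left)
state=p4 head=0 tape=____[#]_0_#   (p4,#)→(p2,0,left)
state=p2 head=-1 tape=___[_]0_0_#   (p2,_)→(p3,1,right)
state=p3 head=0 tape=___1[0]_0_#   (p3,0)→(p3,1,left)
state=p3 head=-1 tape=___[1]1_0_#   (p3,1)→(p1,0,left)
state=p1 head=-2 tape=__[_]01_0_#   (p1,_)→(p2,1,left)
state=p2 head=-3 tape=_[_]101_0_#   (p2,_)→(p3,1,right)
state=p3 head=-2 tape=_1[1]01_0_#   (p3,1)→(p1,0,left)
state=p1 head=-3 tape=_[1]001_0_#   (p1,1)→(p4,_,left)
state=p4 head=-4 tape=[_]_001_0_#
No transition is defined for (p4, _); M halts in state p4.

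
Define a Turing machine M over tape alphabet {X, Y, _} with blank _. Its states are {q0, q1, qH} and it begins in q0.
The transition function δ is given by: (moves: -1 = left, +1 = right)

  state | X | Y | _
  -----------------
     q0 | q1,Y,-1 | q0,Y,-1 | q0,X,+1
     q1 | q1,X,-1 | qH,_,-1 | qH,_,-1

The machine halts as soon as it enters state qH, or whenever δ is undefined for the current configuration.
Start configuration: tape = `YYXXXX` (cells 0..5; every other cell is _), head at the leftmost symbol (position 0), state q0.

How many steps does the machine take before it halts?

q0 | ___[Y]YXXXX   read Y → write Y, move -1, go to q0
q0 | __[_]YYXXXX   read _ → write X, move +1, go to q0
q0 | __X[Y]YXXXX   read Y → write Y, move -1, go to q0
q0 | __[X]YYXXXX   read X → write Y, move -1, go to q1
q1 | _[_]YYYXXXX   read _ → write _, move -1, go to qH
qH | [_]_YYYXXXX
M halts after 5 transitions.

5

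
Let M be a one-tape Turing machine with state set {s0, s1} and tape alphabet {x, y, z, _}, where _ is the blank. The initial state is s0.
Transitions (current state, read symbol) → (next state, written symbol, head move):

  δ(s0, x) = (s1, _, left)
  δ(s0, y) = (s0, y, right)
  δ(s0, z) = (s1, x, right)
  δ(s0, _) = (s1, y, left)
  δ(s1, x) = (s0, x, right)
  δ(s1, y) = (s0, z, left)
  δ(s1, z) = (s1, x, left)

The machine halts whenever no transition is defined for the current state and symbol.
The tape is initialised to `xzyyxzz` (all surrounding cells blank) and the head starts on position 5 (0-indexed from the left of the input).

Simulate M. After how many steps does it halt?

23

state=s0 head=5 tape=xzyyx[z]z_   (s0,z)→(s1,x,right)
state=s1 head=6 tape=xzyyxx[z]_   (s1,z)→(s1,x,left)
state=s1 head=5 tape=xzyyx[x]x_   (s1,x)→(s0,x,right)
state=s0 head=6 tape=xzyyxx[x]_   (s0,x)→(s1,_,left)
state=s1 head=5 tape=xzyyx[x]__   (s1,x)→(s0,x,right)
state=s0 head=6 tape=xzyyxx[_]_   (s0,_)→(s1,y,left)
state=s1 head=5 tape=xzyyx[x]y_   (s1,x)→(s0,x,right)
state=s0 head=6 tape=xzyyxx[y]_   (s0,y)→(s0,y,right)
state=s0 head=7 tape=xzyyxxy[_]   (s0,_)→(s1,y,left)
state=s1 head=6 tape=xzyyxx[y]y   (s1,y)→(s0,z,left)
state=s0 head=5 tape=xzyyx[x]zy   (s0,x)→(s1,_,left)
state=s1 head=4 tape=xzyy[x]_zy   (s1,x)→(s0,x,right)
state=s0 head=5 tape=xzyyx[_]zy   (s0,_)→(s1,y,left)
state=s1 head=4 tape=xzyy[x]yzy   (s1,x)→(s0,x,right)
state=s0 head=5 tape=xzyyx[y]zy   (s0,y)→(s0,y,right)
state=s0 head=6 tape=xzyyxy[z]y   (s0,z)→(s1,x,right)
state=s1 head=7 tape=xzyyxyx[y]   (s1,y)→(s0,z,left)
state=s0 head=6 tape=xzyyxy[x]z   (s0,x)→(s1,_,left)
state=s1 head=5 tape=xzyyx[y]_z   (s1,y)→(s0,z,left)
state=s0 head=4 tape=xzyy[x]z_z   (s0,x)→(s1,_,left)
state=s1 head=3 tape=xzy[y]_z_z   (s1,y)→(s0,z,left)
state=s0 head=2 tape=xz[y]z_z_z   (s0,y)→(s0,y,right)
state=s0 head=3 tape=xzy[z]_z_z   (s0,z)→(s1,x,right)
state=s1 head=4 tape=xzyx[_]z_z
M halts after 23 transitions.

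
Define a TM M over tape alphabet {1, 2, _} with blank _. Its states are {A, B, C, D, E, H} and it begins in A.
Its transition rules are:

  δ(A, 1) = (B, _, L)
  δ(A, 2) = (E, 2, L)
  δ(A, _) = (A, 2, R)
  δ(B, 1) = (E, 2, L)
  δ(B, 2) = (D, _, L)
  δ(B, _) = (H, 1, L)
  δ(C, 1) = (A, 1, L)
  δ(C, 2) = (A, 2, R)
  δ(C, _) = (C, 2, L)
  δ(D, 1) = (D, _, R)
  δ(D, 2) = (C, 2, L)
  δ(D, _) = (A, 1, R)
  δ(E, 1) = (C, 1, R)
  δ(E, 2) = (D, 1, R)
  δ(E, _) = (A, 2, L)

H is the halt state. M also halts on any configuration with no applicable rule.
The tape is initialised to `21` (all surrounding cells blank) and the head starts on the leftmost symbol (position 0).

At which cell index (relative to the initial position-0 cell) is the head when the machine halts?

-5

state=A head=0 tape=_____[2]1   (A,2)→(E,2,L)
state=E head=-1 tape=____[_]21   (E,_)→(A,2,L)
state=A head=-2 tape=___[_]221   (A,_)→(A,2,R)
state=A head=-1 tape=___2[2]21   (A,2)→(E,2,L)
state=E head=-2 tape=___[2]221   (E,2)→(D,1,R)
state=D head=-1 tape=___1[2]21   (D,2)→(C,2,L)
state=C head=-2 tape=___[1]221   (C,1)→(A,1,L)
state=A head=-3 tape=__[_]1221   (A,_)→(A,2,R)
state=A head=-2 tape=__2[1]221   (A,1)→(B,_,L)
state=B head=-3 tape=__[2]_221   (B,2)→(D,_,L)
state=D head=-4 tape=_[_]__221   (D,_)→(A,1,R)
state=A head=-3 tape=_1[_]_221   (A,_)→(A,2,R)
state=A head=-2 tape=_12[_]221   (A,_)→(A,2,R)
state=A head=-1 tape=_122[2]21   (A,2)→(E,2,L)
state=E head=-2 tape=_12[2]221   (E,2)→(D,1,R)
state=D head=-1 tape=_121[2]21   (D,2)→(C,2,L)
state=C head=-2 tape=_12[1]221   (C,1)→(A,1,L)
state=A head=-3 tape=_1[2]1221   (A,2)→(E,2,L)
state=E head=-4 tape=_[1]21221   (E,1)→(C,1,R)
state=C head=-3 tape=_1[2]1221   (C,2)→(A,2,R)
state=A head=-2 tape=_12[1]221   (A,1)→(B,_,L)
state=B head=-3 tape=_1[2]_221   (B,2)→(D,_,L)
state=D head=-4 tape=_[1]__221   (D,1)→(D,_,R)
state=D head=-3 tape=__[_]_221   (D,_)→(A,1,R)
state=A head=-2 tape=__1[_]221   (A,_)→(A,2,R)
state=A head=-1 tape=__12[2]21   (A,2)→(E,2,L)
state=E head=-2 tape=__1[2]221   (E,2)→(D,1,R)
state=D head=-1 tape=__11[2]21   (D,2)→(C,2,L)
state=C head=-2 tape=__1[1]221   (C,1)→(A,1,L)
state=A head=-3 tape=__[1]1221   (A,1)→(B,_,L)
state=B head=-4 tape=_[_]_1221   (B,_)→(H,1,L)
state=H head=-5 tape=[_]1_1221
At halt the head is at cell -5.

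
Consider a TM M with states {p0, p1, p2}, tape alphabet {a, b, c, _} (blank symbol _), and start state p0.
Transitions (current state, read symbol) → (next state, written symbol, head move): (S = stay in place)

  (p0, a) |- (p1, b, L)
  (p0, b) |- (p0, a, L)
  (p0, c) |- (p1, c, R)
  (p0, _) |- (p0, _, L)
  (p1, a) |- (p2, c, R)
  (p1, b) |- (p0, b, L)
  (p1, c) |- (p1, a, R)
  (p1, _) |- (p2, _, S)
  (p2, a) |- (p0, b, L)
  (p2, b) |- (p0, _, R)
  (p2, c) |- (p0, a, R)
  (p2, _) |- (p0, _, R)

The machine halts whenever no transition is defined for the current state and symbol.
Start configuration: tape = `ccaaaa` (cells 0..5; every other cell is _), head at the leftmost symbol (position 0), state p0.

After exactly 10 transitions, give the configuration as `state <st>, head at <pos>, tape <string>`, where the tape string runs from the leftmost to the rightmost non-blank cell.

state=p0 head=0 tape=[c]caaaa   (p0,c)→(p1,c,R)
state=p1 head=1 tape=c[c]aaaa   (p1,c)→(p1,a,R)
state=p1 head=2 tape=ca[a]aaa   (p1,a)→(p2,c,R)
state=p2 head=3 tape=cac[a]aa   (p2,a)→(p0,b,L)
state=p0 head=2 tape=ca[c]baa   (p0,c)→(p1,c,R)
state=p1 head=3 tape=cac[b]aa   (p1,b)→(p0,b,L)
state=p0 head=2 tape=ca[c]baa   (p0,c)→(p1,c,R)
state=p1 head=3 tape=cac[b]aa   (p1,b)→(p0,b,L)
state=p0 head=2 tape=ca[c]baa   (p0,c)→(p1,c,R)
state=p1 head=3 tape=cac[b]aa   (p1,b)→(p0,b,L)
state=p0 head=2 tape=ca[c]baa
After 10 steps: state p0, head at 2, tape cacbaa.

state p0, head at 2, tape cacbaa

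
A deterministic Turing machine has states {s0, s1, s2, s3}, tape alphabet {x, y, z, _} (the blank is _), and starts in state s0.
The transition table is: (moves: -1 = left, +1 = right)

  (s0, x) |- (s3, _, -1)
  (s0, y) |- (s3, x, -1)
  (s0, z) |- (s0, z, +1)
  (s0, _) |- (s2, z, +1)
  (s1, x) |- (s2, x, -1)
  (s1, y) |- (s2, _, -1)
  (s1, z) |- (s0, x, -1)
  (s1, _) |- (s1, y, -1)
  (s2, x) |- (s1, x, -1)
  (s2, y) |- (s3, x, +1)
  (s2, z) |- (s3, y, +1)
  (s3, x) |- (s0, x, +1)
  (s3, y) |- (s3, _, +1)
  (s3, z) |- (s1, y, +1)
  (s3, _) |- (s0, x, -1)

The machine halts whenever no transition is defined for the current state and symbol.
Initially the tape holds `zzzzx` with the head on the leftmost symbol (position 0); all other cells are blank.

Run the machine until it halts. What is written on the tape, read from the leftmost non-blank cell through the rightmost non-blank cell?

yxz_yx

s0 | [z]zzzx_   read z → write z, move +1, go to s0
s0 | z[z]zzx_   read z → write z, move +1, go to s0
s0 | zz[z]zx_   read z → write z, move +1, go to s0
s0 | zzz[z]x_   read z → write z, move +1, go to s0
s0 | zzzz[x]_   read x → write _, move -1, go to s3
s3 | zzz[z]__   read z → write y, move +1, go to s1
s1 | zzzy[_]_   read _ → write y, move -1, go to s1
s1 | zzz[y]y_   read y → write _, move -1, go to s2
s2 | zz[z]_y_   read z → write y, move +1, go to s3
s3 | zzy[_]y_   read _ → write x, move -1, go to s0
s0 | zz[y]xy_   read y → write x, move -1, go to s3
s3 | z[z]xxy_   read z → write y, move +1, go to s1
s1 | zy[x]xy_   read x → write x, move -1, go to s2
s2 | z[y]xxy_   read y → write x, move +1, go to s3
s3 | zx[x]xy_   read x → write x, move +1, go to s0
s0 | zxx[x]y_   read x → write _, move -1, go to s3
s3 | zx[x]_y_   read x → write x, move +1, go to s0
s0 | zxx[_]y_   read _ → write z, move +1, go to s2
s2 | zxxz[y]_   read y → write x, move +1, go to s3
s3 | zxxzx[_]   read _ → write x, move -1, go to s0
s0 | zxxz[x]x   read x → write _, move -1, go to s3
s3 | zxx[z]_x   read z → write y, move +1, go to s1
s1 | zxxy[_]x   read _ → write y, move -1, go to s1
s1 | zxx[y]yx   read y → write _, move -1, go to s2
s2 | zx[x]_yx   read x → write x, move -1, go to s1
s1 | z[x]x_yx   read x → write x, move -1, go to s2
s2 | [z]xx_yx   read z → write y, move +1, go to s3
s3 | y[x]x_yx   read x → write x, move +1, go to s0
s0 | yx[x]_yx   read x → write _, move -1, go to s3
s3 | y[x]__yx   read x → write x, move +1, go to s0
s0 | yx[_]_yx   read _ → write z, move +1, go to s2
s2 | yxz[_]yx
The non-blank tape span at halt is yxz_yx.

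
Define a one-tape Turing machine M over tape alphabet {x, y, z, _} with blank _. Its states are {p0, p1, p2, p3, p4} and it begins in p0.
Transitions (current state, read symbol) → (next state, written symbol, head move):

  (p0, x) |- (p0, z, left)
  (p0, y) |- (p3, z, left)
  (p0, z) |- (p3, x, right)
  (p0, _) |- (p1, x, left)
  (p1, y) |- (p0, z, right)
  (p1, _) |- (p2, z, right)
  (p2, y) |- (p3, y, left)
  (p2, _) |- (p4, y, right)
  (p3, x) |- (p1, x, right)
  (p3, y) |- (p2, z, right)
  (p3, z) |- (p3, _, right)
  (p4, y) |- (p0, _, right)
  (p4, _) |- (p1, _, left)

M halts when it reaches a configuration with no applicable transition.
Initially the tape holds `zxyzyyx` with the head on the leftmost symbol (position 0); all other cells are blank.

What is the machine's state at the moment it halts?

p2

p0 | [z]xyzyyx   read z → write x, move right, go to p3
p3 | x[x]yzyyx   read x → write x, move right, go to p1
p1 | xx[y]zyyx   read y → write z, move right, go to p0
p0 | xxz[z]yyx   read z → write x, move right, go to p3
p3 | xxzx[y]yx   read y → write z, move right, go to p2
p2 | xxzxz[y]x   read y → write y, move left, go to p3
p3 | xxzx[z]yx   read z → write _, move right, go to p3
p3 | xxzx_[y]x   read y → write z, move right, go to p2
p2 | xxzx_z[x]
No transition is defined for (p2, x); M halts in state p2.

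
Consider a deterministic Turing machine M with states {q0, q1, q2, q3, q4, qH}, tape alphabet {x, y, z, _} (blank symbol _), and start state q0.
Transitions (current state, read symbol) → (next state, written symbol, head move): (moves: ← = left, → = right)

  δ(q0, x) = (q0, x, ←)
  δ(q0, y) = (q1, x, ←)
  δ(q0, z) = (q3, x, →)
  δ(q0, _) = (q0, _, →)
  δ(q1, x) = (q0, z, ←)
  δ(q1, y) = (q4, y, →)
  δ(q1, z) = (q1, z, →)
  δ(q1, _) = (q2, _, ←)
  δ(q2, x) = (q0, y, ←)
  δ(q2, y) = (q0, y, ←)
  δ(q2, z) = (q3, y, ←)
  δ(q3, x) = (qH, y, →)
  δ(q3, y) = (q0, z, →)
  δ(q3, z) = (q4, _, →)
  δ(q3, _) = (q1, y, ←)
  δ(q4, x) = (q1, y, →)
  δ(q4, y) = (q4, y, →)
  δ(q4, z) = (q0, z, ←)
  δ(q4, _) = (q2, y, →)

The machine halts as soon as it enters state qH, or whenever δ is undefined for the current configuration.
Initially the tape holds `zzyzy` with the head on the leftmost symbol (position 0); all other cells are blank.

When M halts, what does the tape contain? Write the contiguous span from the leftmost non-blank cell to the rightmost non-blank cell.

x_xzy

state=q0 head=0 tape=__[z]zyzy   (q0,z)→(q3,x,→)
state=q3 head=1 tape=__x[z]yzy   (q3,z)→(q4,_,→)
state=q4 head=2 tape=__x_[y]zy   (q4,y)→(q4,y,→)
state=q4 head=3 tape=__x_y[z]y   (q4,z)→(q0,z,←)
state=q0 head=2 tape=__x_[y]zy   (q0,y)→(q1,x,←)
state=q1 head=1 tape=__x[_]xzy   (q1,_)→(q2,_,←)
state=q2 head=0 tape=__[x]_xzy   (q2,x)→(q0,y,←)
state=q0 head=-1 tape=_[_]y_xzy   (q0,_)→(q0,_,→)
state=q0 head=0 tape=__[y]_xzy   (q0,y)→(q1,x,←)
state=q1 head=-1 tape=_[_]x_xzy   (q1,_)→(q2,_,←)
state=q2 head=-2 tape=[_]_x_xzy
The non-blank tape span at halt is x_xzy.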